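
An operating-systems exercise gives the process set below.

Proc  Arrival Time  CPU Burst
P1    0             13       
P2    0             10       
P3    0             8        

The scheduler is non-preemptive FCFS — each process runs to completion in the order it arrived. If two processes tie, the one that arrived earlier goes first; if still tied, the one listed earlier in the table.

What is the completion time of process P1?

Gantt: | P1 0-13 | P2 13-23 | P3 23-31 |
Completion: P1=13  P2=23  P3=31

13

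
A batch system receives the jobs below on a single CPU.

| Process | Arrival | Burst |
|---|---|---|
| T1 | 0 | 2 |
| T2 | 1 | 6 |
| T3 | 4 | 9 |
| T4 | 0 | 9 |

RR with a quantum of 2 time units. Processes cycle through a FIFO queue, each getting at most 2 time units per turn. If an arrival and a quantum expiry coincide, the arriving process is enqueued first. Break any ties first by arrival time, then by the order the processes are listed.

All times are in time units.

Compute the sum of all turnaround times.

Schedule: | T1 0-2 | T4 2-4 | T2 4-6 | T3 6-8 | T4 8-10 | T2 10-12 | T3 12-14 | T4 14-16 | T2 16-18 | T3 18-20 | T4 20-22 | T3 22-24 | T4 24-25 | T3 25-26 |
Completion: T1=2  T2=18  T3=26  T4=25
Turnaround (C−A): T1=2  T2=17  T3=22  T4=25
Turnaround = completion − arrival: T1=2, T2=17, T3=22, T4=25
Total turnaround = 2 + 17 + 22 + 25 = 66

66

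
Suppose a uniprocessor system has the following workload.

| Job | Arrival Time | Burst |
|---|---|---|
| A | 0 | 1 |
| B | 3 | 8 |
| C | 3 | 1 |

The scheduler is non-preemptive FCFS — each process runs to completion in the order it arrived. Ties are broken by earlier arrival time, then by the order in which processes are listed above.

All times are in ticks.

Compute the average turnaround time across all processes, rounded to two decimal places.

6.00

Timeline: | A 0-1 | idle 1-3 | B 3-11 | C 11-12 |
Completion: A=1  B=11  C=12
Turnaround (C−A): A=1  B=8  C=9
Turnaround times: A=1, B=8, C=9
Average turnaround = (1+8+9) / 3 = 18/3 = 6.00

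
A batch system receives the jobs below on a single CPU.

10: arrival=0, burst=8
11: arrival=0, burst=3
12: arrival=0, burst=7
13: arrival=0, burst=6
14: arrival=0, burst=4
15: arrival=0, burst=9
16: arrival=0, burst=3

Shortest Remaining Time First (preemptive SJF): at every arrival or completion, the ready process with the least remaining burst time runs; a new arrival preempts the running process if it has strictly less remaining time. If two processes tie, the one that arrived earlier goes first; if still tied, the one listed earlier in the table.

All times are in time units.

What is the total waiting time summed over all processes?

Schedule: | 11 0-3 | 16 3-6 | 14 6-10 | 13 10-16 | 12 16-23 | 10 23-31 | 15 31-40 |
Completion: 10=31  11=3  12=23  13=16  14=10  15=40  16=6
Turnaround (C−A): 10=31  11=3  12=23  13=16  14=10  15=40  16=6
Waiting = turnaround − burst: 10=23, 11=0, 12=16, 13=10, 14=6, 15=31, 16=3
Total waiting = 23 + 0 + 16 + 10 + 6 + 31 + 3 = 89

89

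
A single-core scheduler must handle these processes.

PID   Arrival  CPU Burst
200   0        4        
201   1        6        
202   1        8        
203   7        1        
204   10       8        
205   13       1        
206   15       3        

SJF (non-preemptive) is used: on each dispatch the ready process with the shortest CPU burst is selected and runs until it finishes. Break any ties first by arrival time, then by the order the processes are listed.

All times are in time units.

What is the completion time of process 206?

23

Gantt: | 200 0-4 | 201 4-10 | 203 10-11 | 202 11-19 | 205 19-20 | 206 20-23 | 204 23-31 |
Completion: 200=4  201=10  202=19  203=11  204=31  205=20  206=23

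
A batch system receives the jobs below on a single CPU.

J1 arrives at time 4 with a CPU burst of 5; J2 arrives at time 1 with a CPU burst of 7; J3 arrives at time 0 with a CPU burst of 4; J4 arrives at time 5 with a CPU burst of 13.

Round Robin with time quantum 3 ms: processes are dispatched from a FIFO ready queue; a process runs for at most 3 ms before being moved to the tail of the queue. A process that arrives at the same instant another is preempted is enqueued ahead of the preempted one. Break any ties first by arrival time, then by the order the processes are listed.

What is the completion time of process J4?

Schedule: | J3 0-3 | J2 3-6 | J3 6-7 | J1 7-10 | J4 10-13 | J2 13-16 | J1 16-18 | J4 18-21 | J2 21-22 | J4 22-29 |
Completion: J1=18  J2=22  J3=7  J4=29
Turnaround (C−A): J1=14  J2=21  J3=7  J4=24

29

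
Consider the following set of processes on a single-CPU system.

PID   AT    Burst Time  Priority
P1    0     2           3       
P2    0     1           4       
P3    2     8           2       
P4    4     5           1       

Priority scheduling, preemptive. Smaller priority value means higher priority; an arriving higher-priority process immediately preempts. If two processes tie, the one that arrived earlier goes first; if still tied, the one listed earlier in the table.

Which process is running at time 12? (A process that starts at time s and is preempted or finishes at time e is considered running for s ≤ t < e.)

P3

Gantt: | P1 0-2 | P3 2-4 | P4 4-9 | P3 9-15 | P2 15-16 |
Completion: P1=2  P2=16  P3=15  P4=9
Turnaround (C−A): P1=2  P2=16  P3=13  P4=5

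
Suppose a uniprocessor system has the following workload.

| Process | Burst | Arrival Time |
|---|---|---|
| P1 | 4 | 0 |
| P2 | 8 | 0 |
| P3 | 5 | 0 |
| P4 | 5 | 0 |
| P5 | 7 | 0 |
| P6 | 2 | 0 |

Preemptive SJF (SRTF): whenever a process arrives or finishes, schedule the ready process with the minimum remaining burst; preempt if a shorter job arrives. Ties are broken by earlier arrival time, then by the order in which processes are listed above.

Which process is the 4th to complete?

Timeline: | P6 0-2 | P1 2-6 | P3 6-11 | P4 11-16 | P5 16-23 | P2 23-31 |
Completion: P1=6  P2=31  P3=11  P4=16  P5=23  P6=2
Turnaround (C−A): P1=6  P2=31  P3=11  P4=16  P5=23  P6=2
Finish order: P6 → P1 → P3 → P4 → P5 → P2

P4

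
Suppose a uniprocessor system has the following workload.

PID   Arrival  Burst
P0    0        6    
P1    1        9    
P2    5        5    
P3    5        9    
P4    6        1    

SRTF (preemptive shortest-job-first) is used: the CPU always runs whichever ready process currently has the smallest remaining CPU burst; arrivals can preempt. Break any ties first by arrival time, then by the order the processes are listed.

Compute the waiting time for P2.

Timeline: | P0 0-6 | P4 6-7 | P2 7-12 | P1 12-21 | P3 21-30 |
Completion: P0=6  P1=21  P2=12  P3=30  P4=7
Waiting(P2) = turnaround − burst = 7 − 5 = 2

2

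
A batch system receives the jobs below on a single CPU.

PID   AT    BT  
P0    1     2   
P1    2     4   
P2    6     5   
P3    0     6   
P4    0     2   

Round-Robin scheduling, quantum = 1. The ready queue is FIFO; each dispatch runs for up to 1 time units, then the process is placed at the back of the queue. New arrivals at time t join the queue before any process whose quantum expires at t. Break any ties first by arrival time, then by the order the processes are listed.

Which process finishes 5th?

P2

Gantt: | P3 0-1 | P4 1-2 | P0 2-3 | P3 3-4 | P1 4-5 | P4 5-6 | P0 6-7 | P3 7-8 | P1 8-9 | P2 9-10 | P3 10-11 | P1 11-12 | P2 12-13 | P3 13-14 | P1 14-15 | P2 15-16 | P3 16-17 | P2 17-19 |
Completion: P0=7  P1=15  P2=19  P3=17  P4=6
Finish order: P4 → P0 → P1 → P3 → P2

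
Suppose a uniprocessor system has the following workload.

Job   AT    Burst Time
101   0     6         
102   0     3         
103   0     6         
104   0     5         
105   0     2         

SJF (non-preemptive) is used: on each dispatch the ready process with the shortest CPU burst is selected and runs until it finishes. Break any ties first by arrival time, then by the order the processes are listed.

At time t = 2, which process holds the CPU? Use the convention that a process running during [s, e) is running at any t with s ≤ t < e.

102

Schedule: | 105 0-2 | 102 2-5 | 104 5-10 | 101 10-16 | 103 16-22 |
Completion: 101=16  102=5  103=22  104=10  105=2
Turnaround (C−A): 101=16  102=5  103=22  104=10  105=2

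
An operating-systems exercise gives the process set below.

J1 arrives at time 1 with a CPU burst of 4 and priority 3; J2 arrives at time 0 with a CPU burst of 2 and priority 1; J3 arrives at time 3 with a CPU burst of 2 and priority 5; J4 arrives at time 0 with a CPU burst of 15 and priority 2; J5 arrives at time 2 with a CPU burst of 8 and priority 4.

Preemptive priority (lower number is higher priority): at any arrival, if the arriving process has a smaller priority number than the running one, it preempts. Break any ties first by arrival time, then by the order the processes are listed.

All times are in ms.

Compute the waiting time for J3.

Schedule: | J2 0-2 | J4 2-17 | J1 17-21 | J5 21-29 | J3 29-31 |
Completion: J1=21  J2=2  J3=31  J4=17  J5=29
Turnaround (C−A): J1=20  J2=2  J3=28  J4=17  J5=27
Waiting(J3) = turnaround − burst = 28 − 2 = 26

26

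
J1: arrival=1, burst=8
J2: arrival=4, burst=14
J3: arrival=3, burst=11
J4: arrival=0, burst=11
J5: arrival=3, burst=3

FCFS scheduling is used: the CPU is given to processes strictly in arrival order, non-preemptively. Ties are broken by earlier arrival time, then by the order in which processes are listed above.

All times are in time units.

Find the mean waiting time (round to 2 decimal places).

Timeline: | J4 0-11 | J1 11-19 | J3 19-30 | J5 30-33 | J2 33-47 |
Completion: J1=19  J2=47  J3=30  J4=11  J5=33
Waiting times: J1=10, J2=29, J3=16, J4=0, J5=27
Average waiting = (10+29+16+0+27) / 5 = 82/5 = 16.40

16.40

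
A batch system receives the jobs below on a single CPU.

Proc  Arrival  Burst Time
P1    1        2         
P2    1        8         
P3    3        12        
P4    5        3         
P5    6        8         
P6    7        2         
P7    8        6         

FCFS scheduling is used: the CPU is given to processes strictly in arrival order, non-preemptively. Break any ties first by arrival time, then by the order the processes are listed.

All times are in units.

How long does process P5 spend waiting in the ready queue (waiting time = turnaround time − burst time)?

20

Gantt: | idle 0-1 | P1 1-3 | P2 3-11 | P3 11-23 | P4 23-26 | P5 26-34 | P6 34-36 | P7 36-42 |
Completion: P1=3  P2=11  P3=23  P4=26  P5=34  P6=36  P7=42
Turnaround (C−A): P1=2  P2=10  P3=20  P4=21  P5=28  P6=29  P7=34
Waiting(P5) = turnaround − burst = 28 − 8 = 20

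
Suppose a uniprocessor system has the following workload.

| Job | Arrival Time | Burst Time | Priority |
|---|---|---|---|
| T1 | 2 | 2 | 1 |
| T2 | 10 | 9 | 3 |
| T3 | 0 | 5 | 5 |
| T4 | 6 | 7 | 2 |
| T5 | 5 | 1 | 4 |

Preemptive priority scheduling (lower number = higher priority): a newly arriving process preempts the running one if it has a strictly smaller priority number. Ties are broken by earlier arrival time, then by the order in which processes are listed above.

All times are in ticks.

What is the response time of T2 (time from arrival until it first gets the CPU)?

3

Gantt: | T3 0-2 | T1 2-4 | T3 4-5 | T5 5-6 | T4 6-13 | T2 13-22 | T3 22-24 |
Completion: T1=4  T2=22  T3=24  T4=13  T5=6
Turnaround (C−A): T1=2  T2=12  T3=24  T4=7  T5=1
Response(T2) = first start − arrival = 13 − 10 = 3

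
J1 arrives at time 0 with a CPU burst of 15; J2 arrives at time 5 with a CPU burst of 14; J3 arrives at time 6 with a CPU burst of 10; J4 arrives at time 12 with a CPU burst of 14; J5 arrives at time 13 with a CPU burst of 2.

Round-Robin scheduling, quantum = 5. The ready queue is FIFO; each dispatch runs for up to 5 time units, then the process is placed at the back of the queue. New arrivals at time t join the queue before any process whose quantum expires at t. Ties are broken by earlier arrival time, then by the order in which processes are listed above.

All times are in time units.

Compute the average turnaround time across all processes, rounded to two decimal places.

35.20

Schedule: | J1 0-5 | J2 5-10 | J1 10-15 | J3 15-20 | J2 20-25 | J4 25-30 | J5 30-32 | J1 32-37 | J3 37-42 | J2 42-46 | J4 46-55 |
Completion: J1=37  J2=46  J3=42  J4=55  J5=32
Turnaround times: J1=37, J2=41, J3=36, J4=43, J5=19
Average turnaround = (37+41+36+43+19) / 5 = 176/5 = 35.20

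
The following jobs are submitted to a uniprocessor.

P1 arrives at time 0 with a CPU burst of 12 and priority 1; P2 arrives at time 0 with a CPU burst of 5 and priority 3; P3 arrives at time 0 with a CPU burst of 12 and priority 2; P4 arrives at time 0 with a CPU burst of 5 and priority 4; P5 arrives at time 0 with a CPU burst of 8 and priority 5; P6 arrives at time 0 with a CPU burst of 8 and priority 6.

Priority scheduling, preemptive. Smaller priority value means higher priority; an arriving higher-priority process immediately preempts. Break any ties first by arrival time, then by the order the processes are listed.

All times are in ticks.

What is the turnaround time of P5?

Gantt: | P1 0-12 | P3 12-24 | P2 24-29 | P4 29-34 | P5 34-42 | P6 42-50 |
Completion: P1=12  P2=29  P3=24  P4=34  P5=42  P6=50
Turnaround (C−A): P1=12  P2=29  P3=24  P4=34  P5=42  P6=50
Turnaround(P5) = completion − arrival = 42 − 0 = 42

42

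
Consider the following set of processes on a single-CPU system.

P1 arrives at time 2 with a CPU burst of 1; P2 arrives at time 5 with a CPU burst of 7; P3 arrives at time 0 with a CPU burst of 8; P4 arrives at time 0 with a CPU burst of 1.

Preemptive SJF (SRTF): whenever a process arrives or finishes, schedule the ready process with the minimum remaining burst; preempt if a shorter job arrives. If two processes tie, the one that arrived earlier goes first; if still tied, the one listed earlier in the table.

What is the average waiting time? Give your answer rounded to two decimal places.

Gantt: | P4 0-1 | P3 1-2 | P1 2-3 | P3 3-10 | P2 10-17 |
Completion: P1=3  P2=17  P3=10  P4=1
Waiting times: P1=0, P2=5, P3=2, P4=0
Average waiting = (0+5+2+0) / 4 = 7/4 = 1.75

1.75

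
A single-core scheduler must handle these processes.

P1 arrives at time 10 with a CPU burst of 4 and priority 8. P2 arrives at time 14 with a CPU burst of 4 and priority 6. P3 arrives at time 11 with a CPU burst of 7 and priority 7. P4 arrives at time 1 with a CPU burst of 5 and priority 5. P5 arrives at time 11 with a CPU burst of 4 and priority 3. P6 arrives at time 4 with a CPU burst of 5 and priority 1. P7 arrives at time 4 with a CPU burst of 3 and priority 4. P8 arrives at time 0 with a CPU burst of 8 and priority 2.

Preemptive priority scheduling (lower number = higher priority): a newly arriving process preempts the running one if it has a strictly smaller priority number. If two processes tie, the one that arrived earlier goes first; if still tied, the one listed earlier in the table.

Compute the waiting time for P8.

Schedule: | P8 0-4 | P6 4-9 | P8 9-13 | P5 13-17 | P7 17-20 | P4 20-25 | P2 25-29 | P3 29-36 | P1 36-40 |
Completion: P1=40  P2=29  P3=36  P4=25  P5=17  P6=9  P7=20  P8=13
Turnaround (C−A): P1=30  P2=15  P3=25  P4=24  P5=6  P6=5  P7=16  P8=13
Waiting(P8) = turnaround − burst = 13 − 8 = 5

5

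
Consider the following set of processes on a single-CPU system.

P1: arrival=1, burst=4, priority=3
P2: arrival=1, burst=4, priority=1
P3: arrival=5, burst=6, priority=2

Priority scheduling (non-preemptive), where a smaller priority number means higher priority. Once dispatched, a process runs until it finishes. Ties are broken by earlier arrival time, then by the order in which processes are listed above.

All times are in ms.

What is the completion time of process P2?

Timeline: | idle 0-1 | P2 1-5 | P3 5-11 | P1 11-15 |
Completion: P1=15  P2=5  P3=11
Turnaround (C−A): P1=14  P2=4  P3=6

5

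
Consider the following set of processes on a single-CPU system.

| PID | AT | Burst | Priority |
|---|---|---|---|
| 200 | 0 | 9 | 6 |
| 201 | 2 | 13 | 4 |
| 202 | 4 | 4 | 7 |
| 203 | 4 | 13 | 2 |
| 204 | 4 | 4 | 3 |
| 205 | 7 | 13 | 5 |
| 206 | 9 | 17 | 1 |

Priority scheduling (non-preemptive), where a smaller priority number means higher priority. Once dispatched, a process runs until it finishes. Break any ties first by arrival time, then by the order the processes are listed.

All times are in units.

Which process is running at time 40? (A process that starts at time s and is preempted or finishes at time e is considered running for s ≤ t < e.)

Timeline: | 200 0-9 | 206 9-26 | 203 26-39 | 204 39-43 | 201 43-56 | 205 56-69 | 202 69-73 |
Completion: 200=9  201=56  202=73  203=39  204=43  205=69  206=26

204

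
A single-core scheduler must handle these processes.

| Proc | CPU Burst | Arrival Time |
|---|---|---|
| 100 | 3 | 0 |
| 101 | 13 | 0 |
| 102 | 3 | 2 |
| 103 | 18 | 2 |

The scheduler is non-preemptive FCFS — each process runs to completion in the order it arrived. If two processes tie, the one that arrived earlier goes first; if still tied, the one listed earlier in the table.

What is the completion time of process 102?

Schedule: | 100 0-3 | 101 3-16 | 102 16-19 | 103 19-37 |
Completion: 100=3  101=16  102=19  103=37

19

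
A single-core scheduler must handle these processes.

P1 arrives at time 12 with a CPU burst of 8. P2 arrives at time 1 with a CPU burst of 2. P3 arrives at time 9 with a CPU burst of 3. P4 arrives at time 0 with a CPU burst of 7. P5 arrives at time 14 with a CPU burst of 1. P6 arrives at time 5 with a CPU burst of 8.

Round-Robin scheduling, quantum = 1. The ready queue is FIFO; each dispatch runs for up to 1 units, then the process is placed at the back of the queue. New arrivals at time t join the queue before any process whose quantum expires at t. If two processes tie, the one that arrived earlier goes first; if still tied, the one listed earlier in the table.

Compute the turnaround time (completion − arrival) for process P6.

Gantt: | P4 0-1 | P2 1-2 | P4 2-3 | P2 3-4 | P4 4-5 | P6 5-6 | P4 6-7 | P6 7-8 | P4 8-9 | P6 9-10 | P3 10-11 | P4 11-12 | P6 12-13 | P3 13-14 | P1 14-15 | P4 15-16 | P6 16-17 | P5 17-18 | P3 18-19 | P1 19-20 | P6 20-21 | P1 21-22 | P6 22-23 | P1 23-24 | P6 24-25 | P1 25-29 |
Completion: P1=29  P2=4  P3=19  P4=16  P5=18  P6=25
Turnaround (C−A): P1=17  P2=3  P3=10  P4=16  P5=4  P6=20
Turnaround(P6) = completion − arrival = 25 − 5 = 20

20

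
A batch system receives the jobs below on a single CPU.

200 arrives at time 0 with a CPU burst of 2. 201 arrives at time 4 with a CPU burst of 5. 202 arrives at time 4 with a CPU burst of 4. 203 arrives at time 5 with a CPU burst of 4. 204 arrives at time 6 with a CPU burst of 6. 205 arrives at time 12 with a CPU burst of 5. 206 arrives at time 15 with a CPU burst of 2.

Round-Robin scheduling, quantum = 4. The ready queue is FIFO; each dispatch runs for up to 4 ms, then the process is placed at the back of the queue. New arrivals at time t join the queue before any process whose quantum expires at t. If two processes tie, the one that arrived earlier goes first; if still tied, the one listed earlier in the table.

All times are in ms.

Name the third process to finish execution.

203

Timeline: | 200 0-2 | idle 2-4 | 201 4-8 | 202 8-12 | 203 12-16 | 204 16-20 | 201 20-21 | 205 21-25 | 206 25-27 | 204 27-29 | 205 29-30 |
Completion: 200=2  201=21  202=12  203=16  204=29  205=30  206=27
Finish order: 200 → 202 → 203 → 201 → 206 → 204 → 205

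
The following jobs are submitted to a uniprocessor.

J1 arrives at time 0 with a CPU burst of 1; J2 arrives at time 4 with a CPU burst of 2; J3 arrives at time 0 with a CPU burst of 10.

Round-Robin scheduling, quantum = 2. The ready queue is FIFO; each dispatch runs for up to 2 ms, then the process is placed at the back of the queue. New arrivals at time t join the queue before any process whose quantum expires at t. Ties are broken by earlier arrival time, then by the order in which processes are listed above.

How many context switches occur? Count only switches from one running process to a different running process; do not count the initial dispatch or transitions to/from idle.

3

Timeline: | J1 0-1 | J3 1-5 | J2 5-7 | J3 7-13 |
Completion: J1=1  J2=7  J3=13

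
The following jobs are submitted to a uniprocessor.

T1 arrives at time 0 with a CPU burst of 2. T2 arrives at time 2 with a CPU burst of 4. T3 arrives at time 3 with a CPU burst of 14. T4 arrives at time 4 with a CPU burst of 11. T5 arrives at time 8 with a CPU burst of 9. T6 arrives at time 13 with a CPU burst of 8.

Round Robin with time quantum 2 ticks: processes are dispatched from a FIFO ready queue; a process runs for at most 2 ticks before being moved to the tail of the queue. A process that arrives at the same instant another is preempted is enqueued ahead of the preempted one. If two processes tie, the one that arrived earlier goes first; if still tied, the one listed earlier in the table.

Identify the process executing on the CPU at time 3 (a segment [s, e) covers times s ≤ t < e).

Timeline: | T1 0-2 | T2 2-4 | T3 4-6 | T4 6-8 | T2 8-10 | T3 10-12 | T5 12-14 | T4 14-16 | T3 16-18 | T6 18-20 | T5 20-22 | T4 22-24 | T3 24-26 | T6 26-28 | T5 28-30 | T4 30-32 | T3 32-34 | T6 34-36 | T5 36-38 | T4 38-40 | T3 40-42 | T6 42-44 | T5 44-45 | T4 45-46 | T3 46-48 |
Completion: T1=2  T2=10  T3=48  T4=46  T5=45  T6=44
Turnaround (C−A): T1=2  T2=8  T3=45  T4=42  T5=37  T6=31

T2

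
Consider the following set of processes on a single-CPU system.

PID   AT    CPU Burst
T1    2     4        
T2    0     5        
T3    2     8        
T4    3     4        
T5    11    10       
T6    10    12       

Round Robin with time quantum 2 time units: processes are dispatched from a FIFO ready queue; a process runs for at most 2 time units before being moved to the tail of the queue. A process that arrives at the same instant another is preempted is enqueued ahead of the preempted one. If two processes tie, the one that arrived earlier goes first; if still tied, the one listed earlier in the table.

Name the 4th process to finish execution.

T3

Timeline: | T2 0-2 | T1 2-4 | T3 4-6 | T2 6-8 | T4 8-10 | T1 10-12 | T3 12-14 | T2 14-15 | T6 15-17 | T4 17-19 | T5 19-21 | T3 21-23 | T6 23-25 | T5 25-27 | T3 27-29 | T6 29-31 | T5 31-33 | T6 33-35 | T5 35-37 | T6 37-39 | T5 39-41 | T6 41-43 |
Completion: T1=12  T2=15  T3=29  T4=19  T5=41  T6=43
Turnaround (C−A): T1=10  T2=15  T3=27  T4=16  T5=30  T6=33
Finish order: T1 → T2 → T4 → T3 → T5 → T6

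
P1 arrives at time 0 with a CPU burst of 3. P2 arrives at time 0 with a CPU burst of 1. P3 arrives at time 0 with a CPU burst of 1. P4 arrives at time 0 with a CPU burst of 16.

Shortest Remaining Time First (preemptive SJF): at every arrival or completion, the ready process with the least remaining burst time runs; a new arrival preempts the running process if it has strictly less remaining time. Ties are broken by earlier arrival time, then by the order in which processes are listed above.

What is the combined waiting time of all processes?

8

Gantt: | P2 0-1 | P3 1-2 | P1 2-5 | P4 5-21 |
Completion: P1=5  P2=1  P3=2  P4=21
Turnaround (C−A): P1=5  P2=1  P3=2  P4=21
Waiting = turnaround − burst: P1=2, P2=0, P3=1, P4=5
Total waiting = 2 + 0 + 1 + 5 = 8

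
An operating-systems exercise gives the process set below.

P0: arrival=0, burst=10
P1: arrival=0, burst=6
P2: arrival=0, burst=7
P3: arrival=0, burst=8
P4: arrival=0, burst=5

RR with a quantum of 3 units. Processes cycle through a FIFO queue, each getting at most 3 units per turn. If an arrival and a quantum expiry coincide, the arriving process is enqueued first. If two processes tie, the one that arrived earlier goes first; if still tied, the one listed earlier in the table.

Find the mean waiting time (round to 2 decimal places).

23.60

Timeline: | P0 0-3 | P1 3-6 | P2 6-9 | P3 9-12 | P4 12-15 | P0 15-18 | P1 18-21 | P2 21-24 | P3 24-27 | P4 27-29 | P0 29-32 | P2 32-33 | P3 33-35 | P0 35-36 |
Completion: P0=36  P1=21  P2=33  P3=35  P4=29
Turnaround (C−A): P0=36  P1=21  P2=33  P3=35  P4=29
Waiting times: P0=26, P1=15, P2=26, P3=27, P4=24
Average waiting = (26+15+26+27+24) / 5 = 118/5 = 23.60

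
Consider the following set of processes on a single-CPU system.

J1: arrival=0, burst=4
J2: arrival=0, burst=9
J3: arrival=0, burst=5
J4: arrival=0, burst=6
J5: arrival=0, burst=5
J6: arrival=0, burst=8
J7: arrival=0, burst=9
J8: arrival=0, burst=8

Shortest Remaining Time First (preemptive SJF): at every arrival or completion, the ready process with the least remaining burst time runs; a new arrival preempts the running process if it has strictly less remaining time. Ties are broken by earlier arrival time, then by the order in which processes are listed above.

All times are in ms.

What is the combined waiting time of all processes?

Timeline: | J1 0-4 | J3 4-9 | J5 9-14 | J4 14-20 | J6 20-28 | J8 28-36 | J2 36-45 | J7 45-54 |
Completion: J1=4  J2=45  J3=9  J4=20  J5=14  J6=28  J7=54  J8=36
Waiting = turnaround − burst: J1=0, J2=36, J3=4, J4=14, J5=9, J6=20, J7=45, J8=28
Total waiting = 0 + 36 + 4 + 14 + 9 + 20 + 45 + 28 = 156

156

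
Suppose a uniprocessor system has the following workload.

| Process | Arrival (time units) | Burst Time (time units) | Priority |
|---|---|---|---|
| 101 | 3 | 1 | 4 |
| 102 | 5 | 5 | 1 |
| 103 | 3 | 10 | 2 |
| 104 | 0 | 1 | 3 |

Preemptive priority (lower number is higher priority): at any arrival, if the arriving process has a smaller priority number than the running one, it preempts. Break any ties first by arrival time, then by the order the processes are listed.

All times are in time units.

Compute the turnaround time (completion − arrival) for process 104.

Schedule: | 104 0-1 | idle 1-3 | 103 3-5 | 102 5-10 | 103 10-18 | 101 18-19 |
Completion: 101=19  102=10  103=18  104=1
Turnaround (C−A): 101=16  102=5  103=15  104=1
Turnaround(104) = completion − arrival = 1 − 0 = 1

1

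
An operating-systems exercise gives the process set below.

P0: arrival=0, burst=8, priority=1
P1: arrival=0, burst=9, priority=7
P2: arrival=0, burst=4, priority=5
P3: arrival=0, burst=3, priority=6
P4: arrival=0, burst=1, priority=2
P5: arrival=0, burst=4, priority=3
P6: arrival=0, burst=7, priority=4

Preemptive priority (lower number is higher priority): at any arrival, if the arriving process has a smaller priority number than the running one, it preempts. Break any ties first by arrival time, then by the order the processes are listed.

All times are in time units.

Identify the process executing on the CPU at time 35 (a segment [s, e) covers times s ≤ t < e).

Gantt: | P0 0-8 | P4 8-9 | P5 9-13 | P6 13-20 | P2 20-24 | P3 24-27 | P1 27-36 |
Completion: P0=8  P1=36  P2=24  P3=27  P4=9  P5=13  P6=20
Turnaround (C−A): P0=8  P1=36  P2=24  P3=27  P4=9  P5=13  P6=20

P1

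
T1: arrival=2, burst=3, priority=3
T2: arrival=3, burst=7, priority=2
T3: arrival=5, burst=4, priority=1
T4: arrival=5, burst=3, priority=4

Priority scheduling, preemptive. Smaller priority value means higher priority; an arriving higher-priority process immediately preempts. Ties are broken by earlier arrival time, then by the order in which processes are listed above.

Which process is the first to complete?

T3

Schedule: | idle 0-2 | T1 2-3 | T2 3-5 | T3 5-9 | T2 9-14 | T1 14-16 | T4 16-19 |
Completion: T1=16  T2=14  T3=9  T4=19
Turnaround (C−A): T1=14  T2=11  T3=4  T4=14
Finish order: T3 → T2 → T1 → T4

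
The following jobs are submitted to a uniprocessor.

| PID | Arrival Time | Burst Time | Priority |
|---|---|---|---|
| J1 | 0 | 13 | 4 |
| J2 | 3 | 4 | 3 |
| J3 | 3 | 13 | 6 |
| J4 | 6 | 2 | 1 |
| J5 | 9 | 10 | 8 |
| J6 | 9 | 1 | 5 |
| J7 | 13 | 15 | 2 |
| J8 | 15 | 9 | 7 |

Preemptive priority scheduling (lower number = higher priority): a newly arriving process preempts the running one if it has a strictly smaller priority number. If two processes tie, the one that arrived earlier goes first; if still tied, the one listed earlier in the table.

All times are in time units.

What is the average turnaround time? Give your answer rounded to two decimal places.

Timeline: | J1 0-3 | J2 3-6 | J4 6-8 | J2 8-9 | J1 9-13 | J7 13-28 | J1 28-34 | J6 34-35 | J3 35-48 | J8 48-57 | J5 57-67 |
Completion: J1=34  J2=9  J3=48  J4=8  J5=67  J6=35  J7=28  J8=57
Turnaround (C−A): J1=34  J2=6  J3=45  J4=2  J5=58  J6=26  J7=15  J8=42
Turnaround times: J1=34, J2=6, J3=45, J4=2, J5=58, J6=26, J7=15, J8=42
Average turnaround = (34+6+45+2+58+26+15+42) / 8 = 228/8 = 28.50

28.50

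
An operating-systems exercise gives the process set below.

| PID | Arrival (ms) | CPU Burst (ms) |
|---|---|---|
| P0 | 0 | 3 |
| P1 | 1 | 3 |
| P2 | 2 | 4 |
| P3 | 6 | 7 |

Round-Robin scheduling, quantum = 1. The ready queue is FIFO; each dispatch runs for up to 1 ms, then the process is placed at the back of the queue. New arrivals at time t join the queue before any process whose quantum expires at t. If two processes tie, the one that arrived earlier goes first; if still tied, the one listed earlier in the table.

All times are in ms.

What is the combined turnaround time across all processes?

34

Gantt: | P0 0-1 | P1 1-2 | P0 2-3 | P2 3-4 | P1 4-5 | P0 5-6 | P2 6-7 | P1 7-8 | P3 8-9 | P2 9-10 | P3 10-11 | P2 11-12 | P3 12-17 |
Completion: P0=6  P1=8  P2=12  P3=17
Turnaround (C−A): P0=6  P1=7  P2=10  P3=11
Turnaround = completion − arrival: P0=6, P1=7, P2=10, P3=11
Total turnaround = 6 + 7 + 10 + 11 = 34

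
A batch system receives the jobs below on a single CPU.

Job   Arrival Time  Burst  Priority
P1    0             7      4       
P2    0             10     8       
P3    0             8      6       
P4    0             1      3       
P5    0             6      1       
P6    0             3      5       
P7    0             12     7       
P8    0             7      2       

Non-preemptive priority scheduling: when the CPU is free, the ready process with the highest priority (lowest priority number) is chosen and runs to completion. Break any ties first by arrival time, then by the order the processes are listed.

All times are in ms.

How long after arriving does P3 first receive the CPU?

Timeline: | P5 0-6 | P8 6-13 | P4 13-14 | P1 14-21 | P6 21-24 | P3 24-32 | P7 32-44 | P2 44-54 |
Completion: P1=21  P2=54  P3=32  P4=14  P5=6  P6=24  P7=44  P8=13
Response(P3) = first start − arrival = 24 − 0 = 24

24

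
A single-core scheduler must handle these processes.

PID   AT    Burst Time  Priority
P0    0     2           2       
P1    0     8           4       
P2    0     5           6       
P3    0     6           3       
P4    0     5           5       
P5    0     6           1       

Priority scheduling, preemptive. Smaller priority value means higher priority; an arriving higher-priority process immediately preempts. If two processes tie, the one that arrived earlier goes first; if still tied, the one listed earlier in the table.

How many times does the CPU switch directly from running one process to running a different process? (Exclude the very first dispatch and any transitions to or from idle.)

5

Gantt: | P5 0-6 | P0 6-8 | P3 8-14 | P1 14-22 | P4 22-27 | P2 27-32 |
Completion: P0=8  P1=22  P2=32  P3=14  P4=27  P5=6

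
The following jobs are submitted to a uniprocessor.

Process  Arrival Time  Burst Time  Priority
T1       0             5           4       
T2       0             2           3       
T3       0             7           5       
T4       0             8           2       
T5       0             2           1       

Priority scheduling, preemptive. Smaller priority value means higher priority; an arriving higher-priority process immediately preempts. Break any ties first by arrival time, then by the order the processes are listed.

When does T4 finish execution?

10

Schedule: | T5 0-2 | T4 2-10 | T2 10-12 | T1 12-17 | T3 17-24 |
Completion: T1=17  T2=12  T3=24  T4=10  T5=2
Turnaround (C−A): T1=17  T2=12  T3=24  T4=10  T5=2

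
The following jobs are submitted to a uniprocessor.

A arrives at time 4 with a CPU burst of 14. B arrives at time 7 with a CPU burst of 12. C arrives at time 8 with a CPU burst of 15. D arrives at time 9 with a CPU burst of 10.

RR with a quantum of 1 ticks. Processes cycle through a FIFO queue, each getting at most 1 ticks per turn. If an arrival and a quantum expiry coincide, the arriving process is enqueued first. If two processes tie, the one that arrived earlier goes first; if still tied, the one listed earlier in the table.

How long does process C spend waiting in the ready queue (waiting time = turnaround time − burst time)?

Timeline: | idle 0-4 | A 4-7 | B 7-8 | A 8-9 | C 9-10 | B 10-11 | D 11-12 | A 12-13 | C 13-14 | B 14-15 | D 15-16 | A 16-17 | C 17-18 | B 18-19 | D 19-20 | A 20-21 | C 21-22 | B 22-23 | D 23-24 | A 24-25 | C 25-26 | B 26-27 | D 27-28 | A 28-29 | C 29-30 | B 30-31 | D 31-32 | A 32-33 | C 33-34 | B 34-35 | D 35-36 | A 36-37 | C 37-38 | B 38-39 | D 39-40 | A 40-41 | C 41-42 | B 42-43 | D 43-44 | A 44-45 | C 45-46 | B 46-47 | D 47-48 | A 48-49 | C 49-50 | B 50-51 | C 51-55 |
Completion: A=49  B=51  C=55  D=48
Waiting(C) = turnaround − burst = 47 − 15 = 32

32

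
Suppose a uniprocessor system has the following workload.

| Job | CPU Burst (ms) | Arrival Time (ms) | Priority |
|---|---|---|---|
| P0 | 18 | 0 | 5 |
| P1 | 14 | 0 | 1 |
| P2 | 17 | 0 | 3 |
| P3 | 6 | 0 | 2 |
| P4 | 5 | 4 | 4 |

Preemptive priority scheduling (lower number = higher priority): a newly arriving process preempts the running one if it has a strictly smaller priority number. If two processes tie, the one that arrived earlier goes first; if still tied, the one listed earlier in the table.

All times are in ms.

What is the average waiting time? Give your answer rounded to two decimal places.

Schedule: | P1 0-14 | P3 14-20 | P2 20-37 | P4 37-42 | P0 42-60 |
Completion: P0=60  P1=14  P2=37  P3=20  P4=42
Turnaround (C−A): P0=60  P1=14  P2=37  P3=20  P4=38
Waiting times: P0=42, P1=0, P2=20, P3=14, P4=33
Average waiting = (42+0+20+14+33) / 5 = 109/5 = 21.80

21.80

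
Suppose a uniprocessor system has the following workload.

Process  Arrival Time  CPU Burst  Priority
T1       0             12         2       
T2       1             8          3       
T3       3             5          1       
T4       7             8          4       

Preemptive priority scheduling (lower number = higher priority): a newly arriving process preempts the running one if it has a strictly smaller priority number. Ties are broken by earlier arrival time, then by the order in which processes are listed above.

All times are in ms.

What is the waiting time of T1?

Timeline: | T1 0-3 | T3 3-8 | T1 8-17 | T2 17-25 | T4 25-33 |
Completion: T1=17  T2=25  T3=8  T4=33
Waiting(T1) = turnaround − burst = 17 − 12 = 5

5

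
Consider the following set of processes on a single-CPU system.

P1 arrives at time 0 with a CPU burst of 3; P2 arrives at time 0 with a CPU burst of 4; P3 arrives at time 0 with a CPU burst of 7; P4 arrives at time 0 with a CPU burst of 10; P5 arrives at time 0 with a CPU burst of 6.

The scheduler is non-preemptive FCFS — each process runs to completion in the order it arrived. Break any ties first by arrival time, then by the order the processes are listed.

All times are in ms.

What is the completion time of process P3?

Schedule: | P1 0-3 | P2 3-7 | P3 7-14 | P4 14-24 | P5 24-30 |
Completion: P1=3  P2=7  P3=14  P4=24  P5=30
Turnaround (C−A): P1=3  P2=7  P3=14  P4=24  P5=30

14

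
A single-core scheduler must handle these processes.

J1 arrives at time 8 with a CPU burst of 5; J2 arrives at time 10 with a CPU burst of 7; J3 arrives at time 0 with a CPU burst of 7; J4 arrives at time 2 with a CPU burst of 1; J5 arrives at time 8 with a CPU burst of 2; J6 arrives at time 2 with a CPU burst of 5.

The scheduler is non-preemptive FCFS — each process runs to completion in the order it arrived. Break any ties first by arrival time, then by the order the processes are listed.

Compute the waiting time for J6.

6

Schedule: | J3 0-7 | J4 7-8 | J6 8-13 | J1 13-18 | J5 18-20 | J2 20-27 |
Completion: J1=18  J2=27  J3=7  J4=8  J5=20  J6=13
Turnaround (C−A): J1=10  J2=17  J3=7  J4=6  J5=12  J6=11
Waiting(J6) = turnaround − burst = 11 − 5 = 6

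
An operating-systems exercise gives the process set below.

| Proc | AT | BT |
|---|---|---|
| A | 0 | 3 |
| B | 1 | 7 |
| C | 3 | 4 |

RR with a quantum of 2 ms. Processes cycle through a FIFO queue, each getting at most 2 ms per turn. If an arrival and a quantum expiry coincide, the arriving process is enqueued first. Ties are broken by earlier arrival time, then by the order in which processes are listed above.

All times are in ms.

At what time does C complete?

Gantt: | A 0-2 | B 2-4 | A 4-5 | C 5-7 | B 7-9 | C 9-11 | B 11-14 |
Completion: A=5  B=14  C=11
Turnaround (C−A): A=5  B=13  C=8

11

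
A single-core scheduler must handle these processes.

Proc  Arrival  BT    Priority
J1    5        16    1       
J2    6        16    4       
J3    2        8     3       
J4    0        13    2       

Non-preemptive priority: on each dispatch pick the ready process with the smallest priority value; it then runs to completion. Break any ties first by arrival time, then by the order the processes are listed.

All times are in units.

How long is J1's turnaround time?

24

Timeline: | J4 0-13 | J1 13-29 | J3 29-37 | J2 37-53 |
Completion: J1=29  J2=53  J3=37  J4=13
Turnaround(J1) = completion − arrival = 29 − 5 = 24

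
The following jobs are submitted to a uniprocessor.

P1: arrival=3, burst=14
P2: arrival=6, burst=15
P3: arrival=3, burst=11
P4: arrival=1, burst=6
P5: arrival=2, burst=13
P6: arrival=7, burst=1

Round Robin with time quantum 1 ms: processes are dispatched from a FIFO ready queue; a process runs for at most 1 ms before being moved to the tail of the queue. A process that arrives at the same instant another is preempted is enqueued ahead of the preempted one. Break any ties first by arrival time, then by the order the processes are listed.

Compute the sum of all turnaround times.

239

Schedule: | idle 0-1 | P4 1-2 | P5 2-3 | P4 3-4 | P1 4-5 | P3 5-6 | P5 6-7 | P4 7-8 | P1 8-9 | P2 9-10 | P3 10-11 | P6 11-12 | P5 12-13 | P4 13-14 | P1 14-15 | P2 15-16 | P3 16-17 | P5 17-18 | P4 18-19 | P1 19-20 | P2 20-21 | P3 21-22 | P5 22-23 | P4 23-24 | P1 24-25 | P2 25-26 | P3 26-27 | P5 27-28 | P1 28-29 | P2 29-30 | P3 30-31 | P5 31-32 | P1 32-33 | P2 33-34 | P3 34-35 | P5 35-36 | P1 36-37 | P2 37-38 | P3 38-39 | P5 39-40 | P1 40-41 | P2 41-42 | P3 42-43 | P5 43-44 | P1 44-45 | P2 45-46 | P3 46-47 | P5 47-48 | P1 48-49 | P2 49-50 | P3 50-51 | P5 51-52 | P1 52-53 | P2 53-54 | P5 54-55 | P1 55-56 | P2 56-57 | P1 57-58 | P2 58-61 |
Completion: P1=58  P2=61  P3=51  P4=24  P5=55  P6=12
Turnaround (C−A): P1=55  P2=55  P3=48  P4=23  P5=53  P6=5
Turnaround = completion − arrival: P1=55, P2=55, P3=48, P4=23, P5=53, P6=5
Total turnaround = 55 + 55 + 48 + 23 + 53 + 5 = 239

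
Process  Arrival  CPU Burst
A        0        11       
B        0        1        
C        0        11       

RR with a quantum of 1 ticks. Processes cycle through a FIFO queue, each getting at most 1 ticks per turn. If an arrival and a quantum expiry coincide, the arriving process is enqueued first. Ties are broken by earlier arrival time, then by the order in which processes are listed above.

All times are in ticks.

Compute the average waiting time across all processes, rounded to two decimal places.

Gantt: | A 0-1 | B 1-2 | C 2-3 | A 3-4 | C 4-5 | A 5-6 | C 6-7 | A 7-8 | C 8-9 | A 9-10 | C 10-11 | A 11-12 | C 12-13 | A 13-14 | C 14-15 | A 15-16 | C 16-17 | A 17-18 | C 18-19 | A 19-20 | C 20-21 | A 21-22 | C 22-23 |
Completion: A=22  B=2  C=23
Turnaround (C−A): A=22  B=2  C=23
Waiting times: A=11, B=1, C=12
Average waiting = (11+1+12) / 3 = 24/3 = 8.00

8.00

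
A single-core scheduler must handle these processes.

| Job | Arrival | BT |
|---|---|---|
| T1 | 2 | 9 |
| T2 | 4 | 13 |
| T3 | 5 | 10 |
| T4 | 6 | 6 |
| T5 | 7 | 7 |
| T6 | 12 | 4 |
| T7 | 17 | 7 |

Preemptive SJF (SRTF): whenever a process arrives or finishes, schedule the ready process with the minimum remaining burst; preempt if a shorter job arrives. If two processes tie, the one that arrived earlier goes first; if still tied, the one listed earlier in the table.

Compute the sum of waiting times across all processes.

Gantt: | idle 0-2 | T1 2-11 | T4 11-12 | T6 12-16 | T4 16-21 | T5 21-28 | T7 28-35 | T3 35-45 | T2 45-58 |
Completion: T1=11  T2=58  T3=45  T4=21  T5=28  T6=16  T7=35
Turnaround (C−A): T1=9  T2=54  T3=40  T4=15  T5=21  T6=4  T7=18
Waiting = turnaround − burst: T1=0, T2=41, T3=30, T4=9, T5=14, T6=0, T7=11
Total waiting = 0 + 41 + 30 + 9 + 14 + 0 + 11 = 105

105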